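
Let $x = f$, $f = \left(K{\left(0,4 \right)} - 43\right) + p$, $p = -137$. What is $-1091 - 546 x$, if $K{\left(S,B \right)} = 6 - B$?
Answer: $96097$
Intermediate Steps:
$f = -178$ ($f = \left(\left(6 - 4\right) - 43\right) - 137 = \left(2 - 43\right) - 137 = -41 - 137 = -178$)
$x = -178$
$-1091 - 546 x = -1091 - -97188 = -1091 + 97188 = 96097$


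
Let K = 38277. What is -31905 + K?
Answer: 6372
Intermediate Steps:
-31905 + K = -31905 + 38277 = 6372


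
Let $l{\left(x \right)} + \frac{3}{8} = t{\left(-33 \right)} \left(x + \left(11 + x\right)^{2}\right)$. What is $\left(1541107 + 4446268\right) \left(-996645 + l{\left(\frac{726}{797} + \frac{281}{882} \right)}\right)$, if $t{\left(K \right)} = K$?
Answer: $- \frac{1975616451823074129150125}{329429550744} \approx -5.9971 \cdot 10^{12}$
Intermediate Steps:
$l{\left(x \right)} = - \frac{3}{8} - 33 x - 33 \left(11 + x\right)^{2}$ ($l{\left(x \right)} = - \frac{3}{8} - 33 \left(x + \left(11 + x\right)^{2}\right) = - \frac{3}{8} - \left(33 x + 33 \left(11 + x\right)^{2}\right) = - \frac{3}{8} - 33 x - 33 \left(11 + x\right)^{2}$)
$\left(1541107 + 4446268\right) \left(-996645 + l{\left(\frac{726}{797} + \frac{281}{882} \right)}\right) = \left(1541107 + 4446268\right) \left(-996645 - \left(\frac{31947}{8} + 33 \left(\frac{726}{797} + \frac{281}{882}\right)^{2} + 759 \left(\frac{726}{797} + \frac{281}{882}\right)\right)\right) = 5987375 \left(-996645 - \left(\frac{31947}{8} + 33 \left(726 \cdot \frac{1}{797} + 281 \cdot \frac{1}{882}\right)^{2} + 759 \left(726 \cdot \frac{1}{797} + 281 \cdot \frac{1}{882}\right)\right)\right) = 5987375 \left(-996645 - \left(\frac{31947}{8} + 33 \left(\frac{726}{797} + \frac{281}{882}\right)^{2} + 759 \left(\frac{726}{797} + \frac{281}{882}\right)\right)\right) = 5987375 \left(-996645 - \left(\frac{4617539041}{937272} + \frac{8216950230731}{164714775372}\right)\right) = 5987375 \left(-996645 - \frac{1639392669975019}{329429550744}\right) = 5987375 \left(- \frac{329963707271228899}{329429550744}\right) = - \frac{1975616451823074129150125}{329429550744}$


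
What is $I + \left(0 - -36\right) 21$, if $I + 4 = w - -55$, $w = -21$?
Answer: $786$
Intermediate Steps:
$I = 30$ ($I = -4 - -34 = -4 + \left(-21 + 55\right) = -4 + 34 = 30$)
$I + \left(0 - -36\right) 21 = 30 + \left(0 - -36\right) 21 = 30 + \left(0 + 36\right) 21 = 30 + 36 \cdot 21 = 30 + 756 = 786$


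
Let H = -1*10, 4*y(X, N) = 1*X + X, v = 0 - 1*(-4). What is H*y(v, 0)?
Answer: -20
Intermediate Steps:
v = 4 (v = 0 + 4 = 4)
y(X, N) = X/2 (y(X, N) = (1*X + X)/4 = (X + X)/4 = (2*X)/4 = X/2)
H = -10
H*y(v, 0) = -5*4 = -10*2 = -20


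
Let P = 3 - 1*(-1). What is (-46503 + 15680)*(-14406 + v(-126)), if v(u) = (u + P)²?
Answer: -14733394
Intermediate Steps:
P = 4 (P = 3 + 1 = 4)
v(u) = (4 + u)² (v(u) = (u + 4)² = (4 + u)²)
(-46503 + 15680)*(-14406 + v(-126)) = (-46503 + 15680)*(-14406 + (4 - 126)²) = -30823*(-14406 + (-122)²) = -30823*(-14406 + 14884) = -30823*478 = -14733394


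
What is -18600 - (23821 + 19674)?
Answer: -62095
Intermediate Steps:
-18600 - (23821 + 19674) = -18600 - 1*43495 = -18600 - 43495 = -62095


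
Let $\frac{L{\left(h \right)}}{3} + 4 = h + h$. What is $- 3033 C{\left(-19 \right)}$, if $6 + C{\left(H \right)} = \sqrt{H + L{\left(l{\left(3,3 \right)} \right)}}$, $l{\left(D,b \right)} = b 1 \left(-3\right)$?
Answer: $18198 - 3033 i \sqrt{85} \approx 18198.0 - 27963.0 i$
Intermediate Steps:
$l{\left(D,b \right)} = - 3 b$ ($l{\left(D,b \right)} = b \left(-3\right) = - 3 b$)
$L{\left(h \right)} = -12 + 6 h$ ($L{\left(h \right)} = -12 + 3 \left(h + h\right) = -12 + 3 \cdot 2 h = -12 + 6 h$)
$C{\left(H \right)} = -6 + \sqrt{-66 + H}$ ($C{\left(H \right)} = -6 + \sqrt{H + \left(-12 + 6 \left(\left(-3\right) 3\right)\right)} = -6 + \sqrt{H + \left(-12 + 6 \left(-9\right)\right)} = -6 + \sqrt{H - 66} = -6 + \sqrt{-66 + H}$)
$- 3033 C{\left(-19 \right)} = - 3033 \left(-6 + \sqrt{-66 - 19}\right) = - 3033 \left(-6 + \sqrt{-85}\right) = - 3033 \left(-6 + i \sqrt{85}\right) = 18198 - 3033 i \sqrt{85}$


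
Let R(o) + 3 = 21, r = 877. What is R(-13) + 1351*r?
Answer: 1184845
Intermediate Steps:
R(o) = 18 (R(o) = -3 + 21 = 18)
R(-13) + 1351*r = 18 + 1351*877 = 18 + 1184827 = 1184845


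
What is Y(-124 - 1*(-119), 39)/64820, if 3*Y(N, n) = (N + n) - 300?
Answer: -19/13890 ≈ -0.0013679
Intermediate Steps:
Y(N, n) = -100 + N/3 + n/3 (Y(N, n) = ((N + n) - 300)/3 = (-300 + N + n)/3 = -100 + N/3 + n/3)
Y(-124 - 1*(-119), 39)/64820 = (-100 + (-124 - 1*(-119))/3 + (⅓)*39)/64820 = (-100 + (-124 + 119)/3 + 13)*(1/64820) = (-100 + (⅓)*(-5) + 13)*(1/64820) = (-100 - 5/3 + 13)*(1/64820) = -266/3*1/64820 = -19/13890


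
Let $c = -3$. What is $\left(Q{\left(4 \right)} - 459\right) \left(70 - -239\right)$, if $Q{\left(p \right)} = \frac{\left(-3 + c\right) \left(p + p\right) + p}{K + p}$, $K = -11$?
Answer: $- \frac{979221}{7} \approx -1.3989 \cdot 10^{5}$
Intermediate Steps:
$Q{\left(p \right)} = - \frac{11 p}{-11 + p}$ ($Q{\left(p \right)} = \frac{\left(-3 - 3\right) \left(p + p\right) + p}{-11 + p} = \frac{- 6 \cdot 2 p + p}{-11 + p} = \frac{- 12 p + p}{-11 + p} = \frac{\left(-11\right) p}{-11 + p} = - \frac{11 p}{-11 + p}$)
$\left(Q{\left(4 \right)} - 459\right) \left(70 - -239\right) = \left(\left(-11\right) 4 \frac{1}{-11 + 4} - 459\right) \left(70 - -239\right) = \left(\left(-11\right) 4 \frac{1}{-7} - 459\right) \left(70 + 239\right) = \left(\left(-11\right) 4 \left(- \frac{1}{7}\right) - 459\right) 309 = \left(\frac{44}{7} - 459\right) 309 = \left(- \frac{3169}{7}\right) 309 = - \frac{979221}{7}$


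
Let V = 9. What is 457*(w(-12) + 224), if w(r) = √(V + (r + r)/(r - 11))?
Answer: 102368 + 457*√5313/23 ≈ 1.0382e+5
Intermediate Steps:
w(r) = √(9 + 2*r/(-11 + r)) (w(r) = √(9 + (r + r)/(r - 11)) = √(9 + (2*r)/(-11 + r)) = √(9 + 2*r/(-11 + r)))
457*(w(-12) + 224) = 457*(√11*√((-9 - 12)/(-11 - 12)) + 224) = 457*(√11*√(-21/(-23)) + 224) = 457*(√11*√(-1/23*(-21)) + 224) = 457*(√11*√(21/23) + 224) = 457*(√11*(√483/23) + 224) = 457*(√5313/23 + 224) = 457*(224 + √5313/23) = 102368 + 457*√5313/23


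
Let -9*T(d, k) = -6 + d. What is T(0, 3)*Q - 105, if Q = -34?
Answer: -383/3 ≈ -127.67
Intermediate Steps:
T(d, k) = 2/3 - d/9 (T(d, k) = -(-6 + d)/9 = 2/3 - d/9)
T(0, 3)*Q - 105 = (2/3 - 1/9*0)*(-34) - 105 = (2/3 + 0)*(-34) - 105 = (2/3)*(-34) - 105 = -68/3 - 105 = -383/3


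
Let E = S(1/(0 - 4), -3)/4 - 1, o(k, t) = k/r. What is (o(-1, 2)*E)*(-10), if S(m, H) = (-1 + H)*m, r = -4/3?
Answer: 45/8 ≈ 5.6250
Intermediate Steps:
r = -4/3 (r = -4*⅓ = -4/3 ≈ -1.3333)
S(m, H) = m*(-1 + H)
o(k, t) = -3*k/4 (o(k, t) = k/(-4/3) = k*(-¾) = -3*k/4)
E = -¾ (E = ((-1 - 3)/(0 - 4))/4 - 1 = (-4/(-4))*(¼) - 1 = -¼*(-4)*(¼) - 1 = 1*(¼) - 1 = ¼ - 1 = -¾ ≈ -0.75000)
(o(-1, 2)*E)*(-10) = (-¾*(-1)*(-¾))*(-10) = ((¾)*(-¾))*(-10) = -9/16*(-10) = 45/8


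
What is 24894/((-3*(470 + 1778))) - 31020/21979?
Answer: -126057351/24704396 ≈ -5.1026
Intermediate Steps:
24894/((-3*(470 + 1778))) - 31020/21979 = 24894/((-3*2248)) - 31020*1/21979 = 24894/(-6744) - 31020/21979 = 24894*(-1/6744) - 31020/21979 = -4149/1124 - 31020/21979 = -126057351/24704396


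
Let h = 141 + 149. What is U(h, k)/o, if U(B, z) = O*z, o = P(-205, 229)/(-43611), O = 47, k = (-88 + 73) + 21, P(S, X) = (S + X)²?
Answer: -683239/32 ≈ -21351.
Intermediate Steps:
k = 6 (k = -15 + 21 = 6)
o = -192/14537 (o = (-205 + 229)²/(-43611) = 24²*(-1/43611) = 576*(-1/43611) = -192/14537 ≈ -0.013208)
h = 290
U(B, z) = 47*z
U(h, k)/o = (47*6)/(-192/14537) = 282*(-14537/192) = -683239/32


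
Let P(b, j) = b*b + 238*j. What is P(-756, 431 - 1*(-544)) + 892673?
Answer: 1696259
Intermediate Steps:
P(b, j) = b² + 238*j
P(-756, 431 - 1*(-544)) + 892673 = ((-756)² + 238*(431 - 1*(-544))) + 892673 = (571536 + 238*(431 + 544)) + 892673 = (571536 + 238*975) + 892673 = (571536 + 232050) + 892673 = 803586 + 892673 = 1696259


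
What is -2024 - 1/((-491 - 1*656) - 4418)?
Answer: -11263559/5565 ≈ -2024.0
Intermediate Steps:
-2024 - 1/((-491 - 1*656) - 4418) = -2024 - 1/((-491 - 656) - 4418) = -2024 - 1/(-1147 - 4418) = -2024 - 1/(-5565) = -2024 - 1*(-1/5565) = -2024 + 1/5565 = -11263559/5565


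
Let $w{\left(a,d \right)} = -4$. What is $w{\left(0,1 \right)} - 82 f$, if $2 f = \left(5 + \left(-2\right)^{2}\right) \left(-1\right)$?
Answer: $365$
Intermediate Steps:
$f = - \frac{9}{2}$ ($f = \frac{\left(5 + \left(-2\right)^{2}\right) \left(-1\right)}{2} = \frac{\left(5 + 4\right) \left(-1\right)}{2} = \frac{9 \left(-1\right)}{2} = \frac{1}{2} \left(-9\right) = - \frac{9}{2} \approx -4.5$)
$w{\left(0,1 \right)} - 82 f = -4 - -369 = -4 + 369 = 365$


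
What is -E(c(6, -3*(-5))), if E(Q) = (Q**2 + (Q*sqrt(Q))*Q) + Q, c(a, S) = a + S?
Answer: -462 - 441*sqrt(21) ≈ -2482.9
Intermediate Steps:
c(a, S) = S + a
E(Q) = Q + Q**2 + Q**(5/2) (E(Q) = (Q**2 + Q**(3/2)*Q) + Q = (Q**2 + Q**(5/2)) + Q = Q + Q**2 + Q**(5/2))
-E(c(6, -3*(-5))) = -((-3*(-5) + 6) + (-3*(-5) + 6)**2 + (-3*(-5) + 6)**(5/2)) = -((15 + 6) + (15 + 6)**2 + (15 + 6)**(5/2)) = -(21 + 21**2 + 21**(5/2)) = -(21 + 441 + 441*sqrt(21)) = -(462 + 441*sqrt(21)) = -462 - 441*sqrt(21)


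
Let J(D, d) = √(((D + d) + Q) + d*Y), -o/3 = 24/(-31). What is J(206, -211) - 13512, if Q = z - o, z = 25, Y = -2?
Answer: -13512 + √422530/31 ≈ -13491.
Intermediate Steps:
o = 72/31 (o = -72/(-31) = -72*(-1)/31 = -3*(-24/31) = 72/31 ≈ 2.3226)
Q = 703/31 (Q = 25 - 1*72/31 = 25 - 72/31 = 703/31 ≈ 22.677)
J(D, d) = √(703/31 + D - d) (J(D, d) = √(((D + d) + 703/31) + d*(-2)) = √((703/31 + D + d) - 2*d) = √(703/31 + D - d))
J(206, -211) - 13512 = √(21793 - 961*(-211) + 961*206)/31 - 13512 = √(21793 + 202771 + 197966)/31 - 13512 = √422530/31 - 13512 = -13512 + √422530/31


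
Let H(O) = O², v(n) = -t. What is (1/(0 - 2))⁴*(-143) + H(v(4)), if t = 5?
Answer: 257/16 ≈ 16.063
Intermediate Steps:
v(n) = -5 (v(n) = -1*5 = -5)
(1/(0 - 2))⁴*(-143) + H(v(4)) = (1/(0 - 2))⁴*(-143) + (-5)² = (1/(-2))⁴*(-143) + 25 = (-½)⁴*(-143) + 25 = (1/16)*(-143) + 25 = -143/16 + 25 = 257/16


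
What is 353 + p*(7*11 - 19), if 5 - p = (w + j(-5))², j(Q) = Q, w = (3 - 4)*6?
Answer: -6375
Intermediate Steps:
w = -6 (w = -1*6 = -6)
p = -116 (p = 5 - (-6 - 5)² = 5 - 1*(-11)² = 5 - 1*121 = 5 - 121 = -116)
353 + p*(7*11 - 19) = 353 - 116*(7*11 - 19) = 353 - 116*(77 - 19) = 353 - 116*58 = 353 - 6728 = -6375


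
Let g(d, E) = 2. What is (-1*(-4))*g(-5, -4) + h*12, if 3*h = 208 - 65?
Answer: 580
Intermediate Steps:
h = 143/3 (h = (208 - 65)/3 = (1/3)*143 = 143/3 ≈ 47.667)
(-1*(-4))*g(-5, -4) + h*12 = -1*(-4)*2 + (143/3)*12 = 4*2 + 572 = 8 + 572 = 580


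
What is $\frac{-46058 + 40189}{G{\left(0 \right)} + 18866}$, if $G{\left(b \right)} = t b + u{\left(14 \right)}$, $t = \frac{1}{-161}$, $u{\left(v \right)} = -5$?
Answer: $- \frac{5869}{18861} \approx -0.31117$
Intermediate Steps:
$t = - \frac{1}{161} \approx -0.0062112$
$G{\left(b \right)} = -5 - \frac{b}{161}$ ($G{\left(b \right)} = - \frac{b}{161} - 5 = -5 - \frac{b}{161}$)
$\frac{-46058 + 40189}{G{\left(0 \right)} + 18866} = \frac{-46058 + 40189}{\left(-5 - 0\right) + 18866} = - \frac{5869}{\left(-5 + 0\right) + 18866} = - \frac{5869}{-5 + 18866} = - \frac{5869}{18861}$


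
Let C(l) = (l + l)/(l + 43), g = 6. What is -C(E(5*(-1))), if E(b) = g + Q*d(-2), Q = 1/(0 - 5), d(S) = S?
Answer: -64/247 ≈ -0.25911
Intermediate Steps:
Q = -1/5 (Q = 1/(-5) = -1/5 ≈ -0.20000)
E(b) = 32/5 (E(b) = 6 - 1/5*(-2) = 6 + 2/5 = 32/5)
C(l) = 2*l/(43 + l) (C(l) = (2*l)/(43 + l) = 2*l/(43 + l))
-C(E(5*(-1))) = -2*32/(5*(43 + 32/5)) = -2*32/(5*247/5) = -2*32*5/(5*247) = -1*64/247 = -64/247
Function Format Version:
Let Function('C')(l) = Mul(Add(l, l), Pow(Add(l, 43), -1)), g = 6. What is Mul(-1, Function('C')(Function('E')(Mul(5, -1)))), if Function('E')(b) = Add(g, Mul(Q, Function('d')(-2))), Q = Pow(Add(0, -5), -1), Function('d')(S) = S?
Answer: Rational(-64, 247) ≈ -0.25911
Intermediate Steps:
Q = Rational(-1, 5) (Q = Pow(-5, -1) = Rational(-1, 5) ≈ -0.20000)
Function('E')(b) = Rational(32, 5) (Function('E')(b) = Add(6, Mul(Rational(-1, 5), -2)) = Add(6, Rational(2, 5)) = Rational(32, 5))
Function('C')(l) = Mul(2, l, Pow(Add(43, l), -1)) (Function('C')(l) = Mul(Mul(2, l), Pow(Add(43, l), -1)) = Mul(2, l, Pow(Add(43, l), -1)))
Mul(-1, Function('C')(Function('E')(Mul(5, -1)))) = Mul(-1, Mul(2, Rational(32, 5), Pow(Add(43, Rational(32, 5)), -1))) = Mul(-1, Mul(2, Rational(32, 5), Pow(Rational(247, 5), -1))) = Mul(-1, Mul(2, Rational(32, 5), Rational(5, 247))) = Mul(-1, Rational(64, 247)) = Rational(-64, 247)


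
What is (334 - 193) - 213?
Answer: -72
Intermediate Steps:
(334 - 193) - 213 = 141 - 213 = -72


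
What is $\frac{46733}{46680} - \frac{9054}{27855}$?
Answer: $\frac{19535711}{28894920} \approx 0.6761$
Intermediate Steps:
$\frac{46733}{46680} - \frac{9054}{27855} = 46733 \cdot \frac{1}{46680} - \frac{1006}{3095} = \frac{46733}{46680} - \frac{1006}{3095} = \frac{19535711}{28894920}$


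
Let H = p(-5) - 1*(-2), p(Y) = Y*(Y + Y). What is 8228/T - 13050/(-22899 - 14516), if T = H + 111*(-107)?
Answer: -2791534/8044225 ≈ -0.34702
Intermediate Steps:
p(Y) = 2*Y**2 (p(Y) = Y*(2*Y) = 2*Y**2)
H = 52 (H = 2*(-5)**2 - 1*(-2) = 2*25 + 2 = 50 + 2 = 52)
T = -11825 (T = 52 + 111*(-107) = 52 - 11877 = -11825)
8228/T - 13050/(-22899 - 14516) = 8228/(-11825) - 13050/(-22899 - 14516) = 8228*(-1/11825) - 13050/(-37415) = -748/1075 - 13050*(-1/37415) = -748/1075 + 2610/7483 = -2791534/8044225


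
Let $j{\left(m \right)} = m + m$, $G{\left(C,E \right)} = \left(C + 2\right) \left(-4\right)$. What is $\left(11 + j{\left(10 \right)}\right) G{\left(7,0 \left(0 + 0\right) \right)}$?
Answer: $-1116$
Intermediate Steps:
$G{\left(C,E \right)} = -8 - 4 C$ ($G{\left(C,E \right)} = \left(2 + C\right) \left(-4\right) = -8 - 4 C$)
$j{\left(m \right)} = 2 m$
$\left(11 + j{\left(10 \right)}\right) G{\left(7,0 \left(0 + 0\right) \right)} = \left(11 + 2 \cdot 10\right) \left(-8 - 28\right) = \left(11 + 20\right) \left(-8 - 28\right) = 31 \left(-36\right) = -1116$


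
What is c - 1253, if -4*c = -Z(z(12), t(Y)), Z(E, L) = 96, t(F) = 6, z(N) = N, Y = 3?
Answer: -1229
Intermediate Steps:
c = 24 (c = -(-1)*96/4 = -¼*(-96) = 24)
c - 1253 = 24 - 1253 = -1229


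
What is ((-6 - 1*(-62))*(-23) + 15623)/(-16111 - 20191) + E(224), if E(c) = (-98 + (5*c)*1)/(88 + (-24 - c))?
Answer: -9848561/1452080 ≈ -6.7824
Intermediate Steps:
E(c) = (-98 + 5*c)/(64 - c)
((-6 - 1*(-62))*(-23) + 15623)/(-16111 - 20191) + E(224) = ((-6 - 1*(-62))*(-23) + 15623)/(-16111 - 20191) + (98 - 5*224)/(-64 + 224) = ((-6 + 62)*(-23) + 15623)/(-36302) + (98 - 1120)/160 = (56*(-23) + 15623)*(-1/36302) + (1/160)*(-1022) = (-1288 + 15623)*(-1/36302) - 511/80 = 14335*(-1/36302) - 511/80 = -14335/36302 - 511/80 = -9848561/1452080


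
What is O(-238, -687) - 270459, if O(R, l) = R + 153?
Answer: -270544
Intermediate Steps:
O(R, l) = 153 + R
O(-238, -687) - 270459 = (153 - 238) - 270459 = -85 - 270459 = -270544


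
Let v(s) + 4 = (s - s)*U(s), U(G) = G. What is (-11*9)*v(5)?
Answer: 396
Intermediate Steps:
v(s) = -4 (v(s) = -4 + (s - s)*s = -4 + 0*s = -4 + 0 = -4)
(-11*9)*v(5) = -11*9*(-4) = -99*(-4) = 396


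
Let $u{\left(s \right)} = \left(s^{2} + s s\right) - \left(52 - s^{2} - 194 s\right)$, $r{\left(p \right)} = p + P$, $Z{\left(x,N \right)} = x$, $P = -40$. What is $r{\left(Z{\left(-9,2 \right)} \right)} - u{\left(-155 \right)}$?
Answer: $-42002$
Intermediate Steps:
$r{\left(p \right)} = -40 + p$ ($r{\left(p \right)} = p - 40 = -40 + p$)
$u{\left(s \right)} = -52 + 3 s^{2} + 194 s$ ($u{\left(s \right)} = \left(s^{2} + s^{2}\right) + \left(-52 + s^{2} + 194 s\right) = 2 s^{2} + \left(-52 + s^{2} + 194 s\right) = -52 + 3 s^{2} + 194 s$)
$r{\left(Z{\left(-9,2 \right)} \right)} - u{\left(-155 \right)} = \left(-40 - 9\right) - \left(-52 + 3 \left(-155\right)^{2} + 194 \left(-155\right)\right) = -49 - \left(-52 + 3 \cdot 24025 - 30070\right) = -49 - \left(-52 + 72075 - 30070\right) = -49 - 41953 = -42002$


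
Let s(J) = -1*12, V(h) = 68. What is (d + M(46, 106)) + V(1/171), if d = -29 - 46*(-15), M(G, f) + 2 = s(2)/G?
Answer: 16715/23 ≈ 726.74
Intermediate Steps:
s(J) = -12
M(G, f) = -2 - 12/G
d = 661 (d = -29 + 690 = 661)
(d + M(46, 106)) + V(1/171) = (661 + (-2 - 12/46)) + 68 = (661 + (-2 - 12*1/46)) + 68 = (661 + (-2 - 6/23)) + 68 = (661 - 52/23) + 68 = 15151/23 + 68 = 16715/23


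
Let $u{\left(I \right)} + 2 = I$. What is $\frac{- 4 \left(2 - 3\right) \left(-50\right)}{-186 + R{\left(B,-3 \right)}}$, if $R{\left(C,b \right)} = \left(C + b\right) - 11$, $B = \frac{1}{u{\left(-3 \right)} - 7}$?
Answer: $\frac{2400}{2401} \approx 0.99958$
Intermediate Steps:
$u{\left(I \right)} = -2 + I$
$B = - \frac{1}{12}$ ($B = \frac{1}{\left(-2 - 3\right) - 7} = \frac{1}{-5 - 7} = \frac{1}{-12} = - \frac{1}{12} \approx -0.083333$)
$R{\left(C,b \right)} = -11 + C + b$
$\frac{- 4 \left(2 - 3\right) \left(-50\right)}{-186 + R{\left(B,-3 \right)}} = \frac{- 4 \left(2 - 3\right) \left(-50\right)}{-186 - \frac{169}{12}} = \frac{\left(-4\right) \left(-1\right) \left(-50\right)}{-186 - \frac{169}{12}} = \frac{4 \left(-50\right)}{- \frac{2401}{12}} = \left(-200\right) \left(- \frac{12}{2401}\right) = \frac{2400}{2401}$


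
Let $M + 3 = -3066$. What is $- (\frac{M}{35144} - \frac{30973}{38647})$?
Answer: $\frac{1207122755}{1358210168} \approx 0.88876$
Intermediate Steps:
$M = -3069$ ($M = -3 - 3066 = -3069$)
$- (\frac{M}{35144} - \frac{30973}{38647}) = - (- \frac{3069}{35144} - \frac{30973}{38647}) = \left(-1\right) \left(- \frac{1207122755}{1358210168}\right) = \frac{1207122755}{1358210168}$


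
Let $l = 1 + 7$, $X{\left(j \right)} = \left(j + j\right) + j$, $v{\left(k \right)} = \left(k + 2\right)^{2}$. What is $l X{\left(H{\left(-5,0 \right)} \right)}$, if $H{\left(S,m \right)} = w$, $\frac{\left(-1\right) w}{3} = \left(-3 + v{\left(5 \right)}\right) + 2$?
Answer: $-3456$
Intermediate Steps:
$v{\left(k \right)} = \left(2 + k\right)^{2}$
$w = -144$ ($w = - 3 \left(\left(-3 + \left(2 + 5\right)^{2}\right) + 2\right) = - 3 \left(\left(-3 + 7^{2}\right) + 2\right) = - 3 \left(\left(-3 + 49\right) + 2\right) = - 3 \left(46 + 2\right) = \left(-3\right) 48 = -144$)
$H{\left(S,m \right)} = -144$
$X{\left(j \right)} = 3 j$ ($X{\left(j \right)} = 2 j + j = 3 j$)
$l = 8$
$l X{\left(H{\left(-5,0 \right)} \right)} = 8 \cdot 3 \left(-144\right) = 8 \left(-432\right) = -3456$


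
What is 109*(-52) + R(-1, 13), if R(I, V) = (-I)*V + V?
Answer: -5642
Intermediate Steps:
R(I, V) = V - I*V (R(I, V) = -I*V + V = V - I*V)
109*(-52) + R(-1, 13) = 109*(-52) + 13*(1 - 1*(-1)) = -5668 + 13*(1 + 1) = -5668 + 13*2 = -5668 + 26 = -5642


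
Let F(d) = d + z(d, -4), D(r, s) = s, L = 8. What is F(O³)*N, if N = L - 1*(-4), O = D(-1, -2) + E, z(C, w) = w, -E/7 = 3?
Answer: -146052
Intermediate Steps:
E = -21 (E = -7*3 = -21)
O = -23 (O = -2 - 21 = -23)
N = 12 (N = 8 - 1*(-4) = 8 + 4 = 12)
F(d) = -4 + d (F(d) = d - 4 = -4 + d)
F(O³)*N = (-4 + (-23)³)*12 = (-4 - 12167)*12 = -12171*12 = -146052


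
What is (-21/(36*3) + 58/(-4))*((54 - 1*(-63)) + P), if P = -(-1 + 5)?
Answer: -59777/36 ≈ -1660.5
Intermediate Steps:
P = -4 (P = -1*4 = -4)
(-21/(36*3) + 58/(-4))*((54 - 1*(-63)) + P) = (-21/(36*3) + 58/(-4))*((54 - 1*(-63)) - 4) = (-21/108 + 58*(-¼))*((54 + 63) - 4) = (-21*1/108 - 29/2)*(117 - 4) = (-7/36 - 29/2)*113 = -529/36*113 = -59777/36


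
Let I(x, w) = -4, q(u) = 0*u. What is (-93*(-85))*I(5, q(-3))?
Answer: -31620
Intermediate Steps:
q(u) = 0
(-93*(-85))*I(5, q(-3)) = -93*(-85)*(-4) = 7905*(-4) = -31620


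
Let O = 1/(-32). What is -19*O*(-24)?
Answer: -57/4 ≈ -14.250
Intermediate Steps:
O = -1/32 ≈ -0.031250
-19*O*(-24) = -19*(-1/32)*(-24) = (19/32)*(-24) = -57/4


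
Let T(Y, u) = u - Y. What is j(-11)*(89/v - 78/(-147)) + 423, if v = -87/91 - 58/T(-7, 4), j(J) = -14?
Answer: 26868337/43645 ≈ 615.61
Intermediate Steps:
v = -6235/1001 (v = -87/91 - 58/(4 - 1*(-7)) = -87*1/91 - 58/(4 + 7) = -87/91 - 58/11 = -6235/1001 ≈ -6.2288)
j(-11)*(89/v - 78/(-147)) + 423 = -14*(89/(-6235/1001) - 78/(-147)) + 423 = -14*(89*(-1001/6235) - 78*(-1/147)) + 423 = -14*(-89089/6235 + 26/49) + 423 = -14*(-4203251/305515) + 423 = 8406502/43645 + 423 = 26868337/43645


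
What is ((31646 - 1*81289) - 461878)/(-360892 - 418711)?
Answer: 511521/779603 ≈ 0.65613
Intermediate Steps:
((31646 - 1*81289) - 461878)/(-360892 - 418711) = ((31646 - 81289) - 461878)/(-779603) = (-49643 - 461878)*(-1/779603) = -511521*(-1/779603) = 511521/779603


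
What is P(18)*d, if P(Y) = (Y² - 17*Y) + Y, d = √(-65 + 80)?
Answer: 36*√15 ≈ 139.43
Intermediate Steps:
d = √15 ≈ 3.8730
P(Y) = Y² - 16*Y
P(18)*d = (18*(-16 + 18))*√15 = (18*2)*√15 = 36*√15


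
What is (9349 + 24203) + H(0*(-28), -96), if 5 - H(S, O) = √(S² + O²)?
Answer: 33461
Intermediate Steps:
H(S, O) = 5 - √(O² + S²) (H(S, O) = 5 - √(S² + O²) = 5 - √(O² + S²))
(9349 + 24203) + H(0*(-28), -96) = (9349 + 24203) + (5 - √((-96)² + (0*(-28))²)) = 33552 + (5 - √(9216 + 0²)) = 33552 + (5 - √(9216 + 0)) = 33552 + (5 - √9216) = 33552 + (5 - 1*96) = 33552 + (5 - 96) = 33552 - 91 = 33461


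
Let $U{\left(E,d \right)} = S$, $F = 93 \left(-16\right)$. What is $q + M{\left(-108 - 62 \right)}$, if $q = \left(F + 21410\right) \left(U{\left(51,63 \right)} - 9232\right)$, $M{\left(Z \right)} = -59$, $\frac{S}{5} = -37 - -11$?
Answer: $-186509823$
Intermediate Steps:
$S = -130$ ($S = 5 \left(-37 - -11\right) = 5 \left(-37 + 11\right) = 5 \left(-26\right) = -130$)
$F = -1488$
$U{\left(E,d \right)} = -130$
$q = -186509764$ ($q = \left(-1488 + 21410\right) \left(-130 - 9232\right) = 19922 \left(-9362\right) = -186509764$)
$q + M{\left(-108 - 62 \right)} = -186509764 - 59 = -186509823$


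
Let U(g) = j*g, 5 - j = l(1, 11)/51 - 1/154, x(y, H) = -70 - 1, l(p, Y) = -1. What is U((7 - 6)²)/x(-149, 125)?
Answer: -39475/557634 ≈ -0.070790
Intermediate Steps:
x(y, H) = -71
j = 39475/7854 (j = 5 - (-1/51 - 1/154) = 5 - 1*(-205/7854) = 5 + 205/7854 = 39475/7854 ≈ 5.0261)
U(g) = 39475*g/7854
U((7 - 6)²)/x(-149, 125) = (39475*(7 - 6)²/7854)/(-71) = ((39475/7854)*1²)*(-1/71) = ((39475/7854)*1)*(-1/71) = (39475/7854)*(-1/71) = -39475/557634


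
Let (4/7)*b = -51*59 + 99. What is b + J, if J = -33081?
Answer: -76347/2 ≈ -38174.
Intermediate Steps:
b = -10185/2 (b = 7*(-51*59 + 99)/4 = 7*(-3009 + 99)/4 = (7/4)*(-2910) = -10185/2 ≈ -5092.5)
b + J = -10185/2 - 33081 = -76347/2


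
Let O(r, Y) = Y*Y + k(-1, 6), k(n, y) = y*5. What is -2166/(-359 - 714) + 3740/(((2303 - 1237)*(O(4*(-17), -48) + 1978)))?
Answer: 226368893/112094164 ≈ 2.0195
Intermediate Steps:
k(n, y) = 5*y
O(r, Y) = 30 + Y² (O(r, Y) = Y*Y + 5*6 = Y² + 30 = 30 + Y²)
-2166/(-359 - 714) + 3740/(((2303 - 1237)*(O(4*(-17), -48) + 1978))) = -2166/(-359 - 714) + 3740/(((2303 - 1237)*((30 + (-48)²) + 1978))) = -2166/(-1073) + 3740/((1066*((30 + 2304) + 1978))) = -2166*(-1/1073) + 3740/((1066*(2334 + 1978))) = 2166/1073 + 3740/((1066*4312)) = 2166/1073 + 3740/4596592 = 2166/1073 + 3740*(1/4596592) = 2166/1073 + 85/104468 = 226368893/112094164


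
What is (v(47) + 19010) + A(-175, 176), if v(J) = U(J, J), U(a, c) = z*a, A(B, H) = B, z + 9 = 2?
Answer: 18506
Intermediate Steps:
z = -7 (z = -9 + 2 = -7)
U(a, c) = -7*a
v(J) = -7*J
(v(47) + 19010) + A(-175, 176) = (-7*47 + 19010) - 175 = (-329 + 19010) - 175 = 18681 - 175 = 18506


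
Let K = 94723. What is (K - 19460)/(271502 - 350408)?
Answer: -75263/78906 ≈ -0.95383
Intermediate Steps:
(K - 19460)/(271502 - 350408) = (94723 - 19460)/(271502 - 350408) = 75263/(-78906) = 75263*(-1/78906) = -75263/78906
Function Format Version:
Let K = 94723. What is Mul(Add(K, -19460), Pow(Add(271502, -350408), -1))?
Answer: Rational(-75263, 78906) ≈ -0.95383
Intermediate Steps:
Mul(Add(K, -19460), Pow(Add(271502, -350408), -1)) = Mul(Add(94723, -19460), Pow(Add(271502, -350408), -1)) = Mul(75263, Pow(-78906, -1)) = Mul(75263, Rational(-1, 78906)) = Rational(-75263, 78906)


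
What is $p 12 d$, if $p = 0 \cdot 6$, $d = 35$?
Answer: $0$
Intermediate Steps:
$p = 0$
$p 12 d = 0 \cdot 12 \cdot 35 = 0 \cdot 35 = 0$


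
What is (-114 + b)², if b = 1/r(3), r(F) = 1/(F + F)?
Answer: 11664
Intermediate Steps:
r(F) = 1/(2*F)
b = 6 (b = 1/((½)/3) = 1/((½)*(⅓)) = 1/(⅙) = 6)
(-114 + b)² = (-114 + 6)² = (-108)² = 11664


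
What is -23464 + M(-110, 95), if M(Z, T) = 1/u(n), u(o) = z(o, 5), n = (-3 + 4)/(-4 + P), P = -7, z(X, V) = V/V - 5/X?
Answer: -1313983/56 ≈ -23464.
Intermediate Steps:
z(X, V) = 1 - 5/X
n = -1/11 (n = (-3 + 4)/(-4 - 7) = 1/(-11) = 1*(-1/11) = -1/11 ≈ -0.090909)
u(o) = (-5 + o)/o
M(Z, T) = 1/56 (M(Z, T) = 1/((-5 - 1/11)/(-1/11)) = 1/(-11*(-56/11)) = 1/56)
-23464 + M(-110, 95) = -23464 + 1/56 = -1313983/56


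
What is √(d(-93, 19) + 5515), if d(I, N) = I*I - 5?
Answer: √14159 ≈ 118.99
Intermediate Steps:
d(I, N) = -5 + I² (d(I, N) = I² - 5 = -5 + I²)
√(d(-93, 19) + 5515) = √((-5 + (-93)²) + 5515) = √((-5 + 8649) + 5515) = √(8644 + 5515) = √14159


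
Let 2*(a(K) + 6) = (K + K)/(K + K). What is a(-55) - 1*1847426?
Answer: -3694863/2 ≈ -1.8474e+6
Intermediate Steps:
a(K) = -11/2 (a(K) = -6 + ((K + K)/(K + K))/2 = -6 + ((2*K)/((2*K)))/2 = -6 + ((2*K)*(1/(2*K)))/2 = -6 + (½)*1 = -6 + ½ = -11/2)
a(-55) - 1*1847426 = -11/2 - 1*1847426 = -11/2 - 1847426 = -3694863/2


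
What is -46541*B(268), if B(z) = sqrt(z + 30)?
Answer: -46541*sqrt(298) ≈ -8.0342e+5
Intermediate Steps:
B(z) = sqrt(30 + z)
-46541*B(268) = -46541*sqrt(30 + 268) = -46541*sqrt(298)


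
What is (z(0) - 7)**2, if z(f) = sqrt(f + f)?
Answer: 49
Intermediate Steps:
z(f) = sqrt(2)*sqrt(f) (z(f) = sqrt(2*f) = sqrt(2)*sqrt(f))
(z(0) - 7)**2 = (sqrt(2)*sqrt(0) - 7)**2 = (sqrt(2)*0 - 7)**2 = (0 - 7)**2 = (-7)**2 = 49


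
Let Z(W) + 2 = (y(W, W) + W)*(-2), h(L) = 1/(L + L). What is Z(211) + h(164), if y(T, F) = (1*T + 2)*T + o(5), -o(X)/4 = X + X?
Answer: -29595439/328 ≈ -90230.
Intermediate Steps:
o(X) = -8*X (o(X) = -4*(X + X) = -8*X)
y(T, F) = -40 + T*(2 + T) (y(T, F) = (1*T + 2)*T - 8*5 = (T + 2)*T - 40 = (2 + T)*T - 40 = T*(2 + T) - 40 = -40 + T*(2 + T))
h(L) = 1/(2*L)
Z(W) = 78 - 6*W - 2*W**2 (Z(W) = -2 + ((-40 + W**2 + 2*W) + W)*(-2) = -2 + (-40 + W**2 + 3*W)*(-2) = -2 + (80 - 6*W - 2*W**2) = 78 - 6*W - 2*W**2)
Z(211) + h(164) = (78 - 6*211 - 2*211**2) + (1/2)/164 = (78 - 1266 - 2*44521) + (1/2)*(1/164) = (78 - 1266 - 89042) + 1/328 = -90230 + 1/328 = -29595439/328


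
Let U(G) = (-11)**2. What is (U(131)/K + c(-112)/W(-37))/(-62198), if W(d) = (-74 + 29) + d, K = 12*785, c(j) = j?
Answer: -532481/24022111560 ≈ -2.2166e-5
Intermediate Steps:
U(G) = 121
K = 9420
W(d) = -45 + d
(U(131)/K + c(-112)/W(-37))/(-62198) = (121/9420 - 112/(-45 - 37))/(-62198) = (121*(1/9420) - 112/(-82))*(-1/62198) = (121/9420 - 112*(-1/82))*(-1/62198) = (121/9420 + 56/41)*(-1/62198) = (532481/386220)*(-1/62198) = -532481/24022111560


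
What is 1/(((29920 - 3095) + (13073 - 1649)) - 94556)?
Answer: -1/56307 ≈ -1.7760e-5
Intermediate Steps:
1/(((29920 - 3095) + (13073 - 1649)) - 94556) = 1/((26825 + 11424) - 94556) = 1/(38249 - 94556) = 1/(-56307) = -1/56307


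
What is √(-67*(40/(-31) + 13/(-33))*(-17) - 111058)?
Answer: I*√118233052113/1023 ≈ 336.12*I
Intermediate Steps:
√(-67*(40/(-31) + 13/(-33))*(-17) - 111058) = √(-67*(40*(-1/31) + 13*(-1/33))*(-17) - 111058) = √(-67*(-40/31 - 13/33)*(-17) - 111058) = √(-67*(-1723/1023)*(-17) - 111058) = √((115441/1023)*(-17) - 111058) = √(-1962497/1023 - 111058) = √(-115574831/1023) = I*√118233052113/1023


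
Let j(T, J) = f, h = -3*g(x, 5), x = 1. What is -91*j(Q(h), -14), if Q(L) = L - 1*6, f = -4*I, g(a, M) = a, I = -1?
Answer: -364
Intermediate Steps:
h = -3 (h = -3*1 = -3)
f = 4 (f = -4*(-1) = 4)
Q(L) = -6 + L (Q(L) = L - 6 = -6 + L)
j(T, J) = 4
-91*j(Q(h), -14) = -91*4 = -364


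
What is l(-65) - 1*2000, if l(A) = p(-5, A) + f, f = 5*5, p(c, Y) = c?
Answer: -1980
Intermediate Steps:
f = 25
l(A) = 20 (l(A) = -5 + 25 = 20)
l(-65) - 1*2000 = 20 - 1*2000 = 20 - 2000 = -1980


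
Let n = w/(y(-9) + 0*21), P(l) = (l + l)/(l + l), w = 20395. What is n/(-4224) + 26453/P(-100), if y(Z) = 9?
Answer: 1005616853/38016 ≈ 26452.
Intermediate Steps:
P(l) = 1 (P(l) = (2*l)/((2*l)) = (2*l)*(1/(2*l)) = 1)
n = 20395/9 (n = 20395/(9 + 0*21) = 20395/(9 + 0) = 20395/9 ≈ 2266.1)
n/(-4224) + 26453/P(-100) = (20395/9)/(-4224) + 26453/1 = (20395/9)*(-1/4224) + 26453*1 = -20395/38016 + 26453 = 1005616853/38016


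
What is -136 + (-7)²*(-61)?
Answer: -3125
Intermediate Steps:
-136 + (-7)²*(-61) = -136 + 49*(-61) = -136 - 2989 = -3125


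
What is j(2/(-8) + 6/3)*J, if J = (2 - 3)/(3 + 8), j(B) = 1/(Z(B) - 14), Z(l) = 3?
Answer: 1/121 ≈ 0.0082645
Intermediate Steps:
j(B) = -1/11 (j(B) = 1/(3 - 14) = 1/(-11) = -1/11)
J = -1/11 ≈ -0.090909
j(2/(-8) + 6/3)*J = -1/11*(-1/11) = 1/121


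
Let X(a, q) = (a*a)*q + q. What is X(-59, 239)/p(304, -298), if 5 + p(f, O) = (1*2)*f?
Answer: 832198/603 ≈ 1380.1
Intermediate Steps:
X(a, q) = q + q*a² (X(a, q) = a²*q + q = q*a² + q = q + q*a²)
p(f, O) = -5 + 2*f (p(f, O) = -5 + (1*2)*f = -5 + 2*f)
X(-59, 239)/p(304, -298) = (239*(1 + (-59)²))/(-5 + 2*304) = (239*(1 + 3481))/(-5 + 608) = (239*3482)/603 = 832198*(1/603) = 832198/603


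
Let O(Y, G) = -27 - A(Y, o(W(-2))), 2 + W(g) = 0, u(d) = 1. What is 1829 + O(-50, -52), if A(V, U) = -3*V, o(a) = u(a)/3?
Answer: 1652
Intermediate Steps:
W(g) = -2 (W(g) = -2 + 0 = -2)
o(a) = 1/3
O(Y, G) = -27 + 3*Y (O(Y, G) = -27 - (-3)*Y = -27 + 3*Y)
1829 + O(-50, -52) = 1829 + (-27 + 3*(-50)) = 1829 + (-27 - 150) = 1829 - 177 = 1652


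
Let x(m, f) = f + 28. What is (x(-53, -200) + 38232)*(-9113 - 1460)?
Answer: -402408380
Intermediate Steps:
x(m, f) = 28 + f
(x(-53, -200) + 38232)*(-9113 - 1460) = ((28 - 200) + 38232)*(-9113 - 1460) = (-172 + 38232)*(-10573) = 38060*(-10573) = -402408380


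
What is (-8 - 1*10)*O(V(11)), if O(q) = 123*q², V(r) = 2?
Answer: -8856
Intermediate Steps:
(-8 - 1*10)*O(V(11)) = (-8 - 1*10)*(123*2²) = (-8 - 10)*(123*4) = -18*492 = -8856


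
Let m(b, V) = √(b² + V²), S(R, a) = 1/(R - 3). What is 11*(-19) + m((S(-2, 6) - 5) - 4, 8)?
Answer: -209 + 2*√929/5 ≈ -196.81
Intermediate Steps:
S(R, a) = 1/(-3 + R)
m(b, V) = √(V² + b²)
11*(-19) + m((S(-2, 6) - 5) - 4, 8) = 11*(-19) + √(8² + ((1/(-3 - 2) - 5) - 4)²) = -209 + √(64 + ((1/(-5) - 5) - 4)²) = -209 + √(64 + ((-⅕ - 5) - 4)²) = -209 + √(64 + (-26/5 - 4)²) = -209 + √(64 + (-46/5)²) = -209 + √(64 + 2116/25) = -209 + √(3716/25) = -209 + 2*√929/5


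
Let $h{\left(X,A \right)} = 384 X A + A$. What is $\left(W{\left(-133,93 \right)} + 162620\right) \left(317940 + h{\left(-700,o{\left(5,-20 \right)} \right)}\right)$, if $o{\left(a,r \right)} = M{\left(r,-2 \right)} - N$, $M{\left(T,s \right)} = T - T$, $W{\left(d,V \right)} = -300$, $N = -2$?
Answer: $-35654886560$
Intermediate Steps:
$M{\left(T,s \right)} = 0$
$o{\left(a,r \right)} = 2$ ($o{\left(a,r \right)} = 0 - -2 = 0 + 2 = 2$)
$h{\left(X,A \right)} = A + 384 A X$ ($h{\left(X,A \right)} = 384 A X + A = A + 384 A X$)
$\left(W{\left(-133,93 \right)} + 162620\right) \left(317940 + h{\left(-700,o{\left(5,-20 \right)} \right)}\right) = \left(-300 + 162620\right) \left(317940 + 2 \left(1 + 384 \left(-700\right)\right)\right) = 162320 \left(317940 + 2 \left(1 - 268800\right)\right) = 162320 \left(317940 + 2 \left(-268799\right)\right) = 162320 \left(317940 - 537598\right) = 162320 \left(-219658\right) = -35654886560$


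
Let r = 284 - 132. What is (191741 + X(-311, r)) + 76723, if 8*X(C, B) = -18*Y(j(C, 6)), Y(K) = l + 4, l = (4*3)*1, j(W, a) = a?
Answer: 268428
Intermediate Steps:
l = 12 (l = 12*1 = 12)
r = 152
Y(K) = 16 (Y(K) = 12 + 4 = 16)
X(C, B) = -36 (X(C, B) = (-18*16)/8 = (⅛)*(-288) = -36)
(191741 + X(-311, r)) + 76723 = (191741 - 36) + 76723 = 191705 + 76723 = 268428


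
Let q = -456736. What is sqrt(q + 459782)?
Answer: sqrt(3046) ≈ 55.191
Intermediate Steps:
sqrt(q + 459782) = sqrt(-456736 + 459782) = sqrt(3046)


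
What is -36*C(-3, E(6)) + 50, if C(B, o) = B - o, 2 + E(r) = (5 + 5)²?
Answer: 3686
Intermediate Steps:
E(r) = 98 (E(r) = -2 + (5 + 5)² = -2 + 10² = -2 + 100 = 98)
-36*C(-3, E(6)) + 50 = -36*(-3 - 1*98) + 50 = -36*(-3 - 98) + 50 = -36*(-101) + 50 = 3636 + 50 = 3686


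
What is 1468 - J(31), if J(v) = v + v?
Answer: 1406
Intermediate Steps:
J(v) = 2*v
1468 - J(31) = 1468 - 2*31 = 1468 - 1*62 = 1468 - 62 = 1406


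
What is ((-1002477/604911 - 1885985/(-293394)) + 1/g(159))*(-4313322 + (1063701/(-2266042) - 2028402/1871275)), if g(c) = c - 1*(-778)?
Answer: -230388041456584494464349968696739/11193021091685036069074300 ≈ -2.0583e+7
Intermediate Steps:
g(c) = 778 + c (g(c) = c + 778 = 778 + c)
((-1002477/604911 - 1885985/(-293394)) + 1/g(159))*(-4313322 + (1063701/(-2266042) - 2028402/1871275)) = ((-1002477/604911 - 1885985/(-293394)) + 1/(778 + 159))*(-4313322 + (1063701/(-2266042) - 2028402/1871275)) = ((-1002477*1/604911 - 1885985*(-1/293394)) + 1/937)*(-4313322 + (1063701*(-1/2266042) - 2028402*1/1871275)) = ((-334159/201637 + 1885985/293394) + 1/937)*(-4313322 + (-1063701/2266042 - 2028402/1871275)) = (282244111799/59159085978 + 1/937)*(-4313322 - 6586921213659/4240387743550) = (264521891841641/55432063561386)*(-18290164329705786759/4240387743550) = -230388041456584494464349968696739/11193021091685036069074300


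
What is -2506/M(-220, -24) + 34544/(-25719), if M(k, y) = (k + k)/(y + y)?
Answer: -388610804/1414545 ≈ -274.73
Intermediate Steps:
M(k, y) = k/y (M(k, y) = (2*k)/((2*y)) = (2*k)*(1/(2*y)) = k/y)
-2506/M(-220, -24) + 34544/(-25719) = -2506/((-220/(-24))) + 34544/(-25719) = -2506/((-220*(-1/24))) + 34544*(-1/25719) = -2506/55/6 - 34544/25719 = -2506*6/55 - 34544/25719 = -15036/55 - 34544/25719 = -388610804/1414545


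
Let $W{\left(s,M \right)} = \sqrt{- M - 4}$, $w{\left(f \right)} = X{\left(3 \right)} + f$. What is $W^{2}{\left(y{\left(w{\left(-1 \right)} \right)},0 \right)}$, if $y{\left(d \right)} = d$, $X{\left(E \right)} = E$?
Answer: $-4$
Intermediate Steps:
$w{\left(f \right)} = 3 + f$
$W{\left(s,M \right)} = \sqrt{-4 - M}$
$W^{2}{\left(y{\left(w{\left(-1 \right)} \right)},0 \right)} = \left(\sqrt{-4 - 0}\right)^{2} = \left(\sqrt{-4 + 0}\right)^{2} = \left(\sqrt{-4}\right)^{2} = \left(2 i\right)^{2} = -4$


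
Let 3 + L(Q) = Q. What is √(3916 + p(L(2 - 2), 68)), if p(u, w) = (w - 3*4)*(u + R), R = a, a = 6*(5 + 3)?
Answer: 2*√1609 ≈ 80.225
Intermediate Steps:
L(Q) = -3 + Q
a = 48 (a = 6*8 = 48)
R = 48
p(u, w) = (-12 + w)*(48 + u) (p(u, w) = (w - 3*4)*(u + 48) = (w - 12)*(48 + u) = (-12 + w)*(48 + u))
√(3916 + p(L(2 - 2), 68)) = √(3916 + (-576 - 12*(-3 + (2 - 2)) + 48*68 + (-3 + (2 - 2))*68)) = √(3916 + (-576 - 12*(-3 + 0) + 3264 + (-3 + 0)*68)) = √(3916 + (-576 - 12*(-3) + 3264 - 3*68)) = √(3916 + (-576 + 36 + 3264 - 204)) = √(3916 + 2520) = √6436 = 2*√1609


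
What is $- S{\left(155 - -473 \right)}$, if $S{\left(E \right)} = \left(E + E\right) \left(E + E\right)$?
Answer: $-1577536$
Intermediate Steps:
$S{\left(E \right)} = 4 E^{2}$ ($S{\left(E \right)} = 2 E 2 E = 4 E^{2}$)
$- S{\left(155 - -473 \right)} = - 4 \left(155 - -473\right)^{2} = - 4 \left(155 + 473\right)^{2} = - 4 \cdot 628^{2} = - 4 \cdot 394384 = \left(-1\right) 1577536 = -1577536$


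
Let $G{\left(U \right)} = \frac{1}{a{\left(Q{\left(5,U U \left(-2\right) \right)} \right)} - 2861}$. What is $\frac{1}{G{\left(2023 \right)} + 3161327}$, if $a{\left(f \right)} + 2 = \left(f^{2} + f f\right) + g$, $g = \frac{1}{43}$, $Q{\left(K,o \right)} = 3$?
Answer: $\frac{122334}{386737777175} \approx 3.1632 \cdot 10^{-7}$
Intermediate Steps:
$g = \frac{1}{43} \approx 0.023256$
$a{\left(f \right)} = - \frac{85}{43} + 2 f^{2}$ ($a{\left(f \right)} = -2 + \left(\left(f^{2} + f f\right) + \frac{1}{43}\right) = -2 + \left(\left(f^{2} + f^{2}\right) + \frac{1}{43}\right) = -2 + \left(2 f^{2} + \frac{1}{43}\right) = -2 + \left(\frac{1}{43} + 2 f^{2}\right) = - \frac{85}{43} + 2 f^{2}$)
$G{\left(U \right)} = - \frac{43}{122334}$ ($G{\left(U \right)} = \frac{1}{\left(- \frac{85}{43} + 2 \cdot 3^{2}\right) - 2861} = \frac{1}{\left(- \frac{85}{43} + 2 \cdot 9\right) - 2861} = \frac{1}{\left(- \frac{85}{43} + 18\right) - 2861} = \frac{1}{\frac{689}{43} - 2861} = \frac{1}{- \frac{122334}{43}} = - \frac{43}{122334}$)
$\frac{1}{G{\left(2023 \right)} + 3161327} = \frac{1}{- \frac{43}{122334} + 3161327} = \frac{1}{\frac{386737777175}{122334}} = \frac{122334}{386737777175}$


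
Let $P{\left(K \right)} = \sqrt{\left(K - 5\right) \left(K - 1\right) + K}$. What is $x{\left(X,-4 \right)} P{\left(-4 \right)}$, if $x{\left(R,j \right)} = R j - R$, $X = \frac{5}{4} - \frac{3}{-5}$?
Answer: $- \frac{37 \sqrt{41}}{4} \approx -59.229$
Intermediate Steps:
$X = \frac{37}{20}$ ($X = 5 \cdot \frac{1}{4} - - \frac{3}{5} = \frac{5}{4} + \frac{3}{5} = \frac{37}{20} \approx 1.85$)
$P{\left(K \right)} = \sqrt{K + \left(-1 + K\right) \left(-5 + K\right)}$ ($P{\left(K \right)} = \sqrt{\left(-5 + K\right) \left(-1 + K\right) + K} = \sqrt{\left(-1 + K\right) \left(-5 + K\right) + K} = \sqrt{K + \left(-1 + K\right) \left(-5 + K\right)}$)
$x{\left(R,j \right)} = - R + R j$
$x{\left(X,-4 \right)} P{\left(-4 \right)} = \frac{37 \left(-1 - 4\right)}{20} \sqrt{5 + \left(-4\right)^{2} - -20} = \frac{37}{20} \left(-5\right) \sqrt{5 + 16 + 20} = - \frac{37 \sqrt{41}}{4}$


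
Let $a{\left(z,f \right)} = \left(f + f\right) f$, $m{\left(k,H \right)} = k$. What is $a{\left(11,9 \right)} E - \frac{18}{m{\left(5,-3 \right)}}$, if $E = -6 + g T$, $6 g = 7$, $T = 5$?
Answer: $- \frac{153}{5} \approx -30.6$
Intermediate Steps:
$g = \frac{7}{6}$ ($g = \frac{1}{6} \cdot 7 = \frac{7}{6} \approx 1.1667$)
$a{\left(z,f \right)} = 2 f^{2}$ ($a{\left(z,f \right)} = 2 f f = 2 f^{2}$)
$E = - \frac{1}{6}$ ($E = -6 + \frac{7}{6} \cdot 5 = -6 + \frac{35}{6} = - \frac{1}{6} \approx -0.16667$)
$a{\left(11,9 \right)} E - \frac{18}{m{\left(5,-3 \right)}} = 2 \cdot 9^{2} \left(- \frac{1}{6}\right) - \frac{18}{5} = 2 \cdot 81 \left(- \frac{1}{6}\right) - \frac{18}{5} = 162 \left(- \frac{1}{6}\right) - \frac{18}{5} = -27 - \frac{18}{5} = - \frac{153}{5}$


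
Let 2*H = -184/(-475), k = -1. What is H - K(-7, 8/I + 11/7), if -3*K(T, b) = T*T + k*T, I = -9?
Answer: 26876/1425 ≈ 18.860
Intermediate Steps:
K(T, b) = -T²/3 + T/3 (K(T, b) = -(T*T - T)/3 = -(T² - T)/3 = -T²/3 + T/3)
H = 92/475 (H = (-184/(-475))/2 = (-184*(-1/475))/2 = (½)*(184/475) = 92/475 ≈ 0.19368)
H - K(-7, 8/I + 11/7) = 92/475 - (-7)*(1 - 1*(-7))/3 = 92/475 - (-7)*(1 + 7)/3 = 92/475 - (-7)*8/3 = 92/475 - 1*(-56/3) = 92/475 + 56/3 = 26876/1425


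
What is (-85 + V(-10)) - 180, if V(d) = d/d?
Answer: -264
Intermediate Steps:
V(d) = 1
(-85 + V(-10)) - 180 = (-85 + 1) - 180 = -84 - 180 = -264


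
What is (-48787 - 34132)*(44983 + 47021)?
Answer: -7628879676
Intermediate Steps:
(-48787 - 34132)*(44983 + 47021) = -82919*92004 = -7628879676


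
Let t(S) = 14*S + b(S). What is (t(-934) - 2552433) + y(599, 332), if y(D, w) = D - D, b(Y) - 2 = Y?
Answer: -2566441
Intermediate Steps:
b(Y) = 2 + Y
y(D, w) = 0
t(S) = 2 + 15*S (t(S) = 14*S + (2 + S) = 2 + 15*S)
(t(-934) - 2552433) + y(599, 332) = ((2 + 15*(-934)) - 2552433) + 0 = ((2 - 14010) - 2552433) + 0 = (-14008 - 2552433) + 0 = -2566441 + 0 = -2566441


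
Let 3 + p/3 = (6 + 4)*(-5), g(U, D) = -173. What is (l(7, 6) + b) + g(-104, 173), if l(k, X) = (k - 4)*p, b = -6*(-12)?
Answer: -578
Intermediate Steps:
b = 72
p = -159 (p = -9 + 3*((6 + 4)*(-5)) = -9 + 3*(10*(-5)) = -9 + 3*(-50) = -9 - 150 = -159)
l(k, X) = 636 - 159*k (l(k, X) = (k - 4)*(-159) = (-4 + k)*(-159) = 636 - 159*k)
(l(7, 6) + b) + g(-104, 173) = ((636 - 159*7) + 72) - 173 = ((636 - 1113) + 72) - 173 = (-477 + 72) - 173 = -405 - 173 = -578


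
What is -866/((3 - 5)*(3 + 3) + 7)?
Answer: 866/5 ≈ 173.20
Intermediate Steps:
-866/((3 - 5)*(3 + 3) + 7) = -866/(-2*6 + 7) = -866/(-12 + 7) = -866/(-5) = -866*(-⅕) = 866/5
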